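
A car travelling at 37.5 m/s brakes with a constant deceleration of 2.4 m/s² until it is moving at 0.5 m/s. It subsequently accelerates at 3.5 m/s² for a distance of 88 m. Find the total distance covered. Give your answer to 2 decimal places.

Phase 1 (decelerating): v₀ = 37.5 m/s, a = -2.4 m/s².
v = v₀ + at → t = (0.5 − 37.5) / -2.4 = 15.4 s
v² = v₀² + 2aΔx → Δx = (0.5² − 37.5²)/(2·-2.4) = 293 m

Phase 2 (accelerating): v₀ = 0.500 m/s, a = 3.5 m/s².
v² = v₀² + 2aΔx = 0.500² + 2·3.5·88 = 616 → v = 24.8 m/s
t = (v − v₀)/a = (24.8 − 0.500)/3.5 = 6.95 s
Total distance = 293 + 88.0 = 381 m

380.92 m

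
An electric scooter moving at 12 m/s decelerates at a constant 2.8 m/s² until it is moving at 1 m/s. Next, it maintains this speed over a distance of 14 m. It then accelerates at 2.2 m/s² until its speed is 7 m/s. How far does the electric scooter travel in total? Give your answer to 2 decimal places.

50.44 m

Phase 1 (decelerating): v₀ = 12.0 m/s, a = -2.8 m/s².
v = v₀ + at → t = (1 − 12.0) / -2.8 = 3.93 s
v² = v₀² + 2aΔx → Δx = (1² − 12.0²)/(2·-2.8) = 25.5 m

Phase 2 (constant speed): v₀ = 1.00 m/s, a = 0 m/s².
Constant speed: t = d/v = 14/1.00 = 14.0 s

Phase 3 (accelerating): v₀ = 1.00 m/s, a = 2.2 m/s².
v = v₀ + at → t = (7 − 1.00) / 2.2 = 2.73 s
v² = v₀² + 2aΔx → Δx = (7² − 1.00²)/(2·2.2) = 10.9 m
Total distance = 25.5 + 14.0 + 10.9 = 50.4 m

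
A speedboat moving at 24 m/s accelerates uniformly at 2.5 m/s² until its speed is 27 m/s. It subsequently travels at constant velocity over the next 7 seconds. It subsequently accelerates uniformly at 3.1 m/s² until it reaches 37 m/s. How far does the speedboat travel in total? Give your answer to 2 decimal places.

322.83 m

Phase 1 (accelerating): v₀ = 24.0 m/s, a = 2.5 m/s².
v = v₀ + at → t = (27 − 24.0) / 2.5 = 1.20 s
v² = v₀² + 2aΔx → Δx = (27² − 24.0²)/(2·2.5) = 30.6 m

Phase 2 (constant speed): v₀ = 27.0 m/s, a = 0 m/s².
v = v₀ + at = 27.0 + (0)(7) = 27.0 m/s
Δx = v₀t + ½at² = 27.0·7 + 0.5·0·7² = 189 m

Phase 3 (accelerating): v₀ = 27.0 m/s, a = 3.1 m/s².
v = v₀ + at → t = (37 − 27.0) / 3.1 = 3.23 s
v² = v₀² + 2aΔx → Δx = (37² − 27.0²)/(2·3.1) = 103 m
Total distance = 30.6 + 189 + 103 = 323 m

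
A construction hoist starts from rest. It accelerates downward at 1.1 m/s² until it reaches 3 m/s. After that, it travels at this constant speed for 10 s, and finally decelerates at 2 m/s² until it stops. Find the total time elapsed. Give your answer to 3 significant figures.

Phase 1 (accelerating): v₀ = 0 m/s, a = 1.1 m/s².
v = v₀ + at → t = (3 − 0) / 1.1 = 2.73 s
v² = v₀² + 2aΔx → Δx = (3² − 0²)/(2·1.1) = 4.09 m

Phase 2 (constant speed): v₀ = 3.00 m/s, a = 0 m/s².
v = v₀ + at = 3.00 + (0)(10) = 3.00 m/s
Δx = v₀t + ½at² = 3.00·10 + 0.5·0·10² = 30.0 m

Phase 3 (decelerating): v₀ = 3.00 m/s, a = -2 m/s².
v = v₀ + at → t = (0 − 3.00) / -2 = 1.50 s
v² = v₀² + 2aΔx → Δx = (0² − 3.00²)/(2·-2) = 2.25 m
Total time = 2.73 + 10.0 + 1.50 = 14.2 s

14.2 s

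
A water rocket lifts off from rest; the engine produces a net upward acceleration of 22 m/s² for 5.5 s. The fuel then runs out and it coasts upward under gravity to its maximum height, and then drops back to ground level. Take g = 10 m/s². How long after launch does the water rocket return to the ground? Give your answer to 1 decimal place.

Phase 1 (powered ascent): v₀ = 0 m/s, a = 22 m/s².
v = v₀ + at = 0 + (22)(5.5) = 121 m/s
Δx = v₀t + ½at² = 0·5.5 + 0.5·22·5.5² = 333 m

Phase 2 (coasting upward): v₀ = 121 m/s, a = -10 m/s².
v = v₀ + at → t = (0 − 121) / -10 = 12.1 s
v² = v₀² + 2aΔx → Δx = (0² − 121²)/(2·-10) = 732 m

Phase 3 (free fall): v₀ = 0 m/s, a = -10 m/s².
Falls 1060 m from rest: t = √(2·1060/10) = 14.6 s; v = g·t = 146 m/s.
Total time = 5.50 + 12.1 + 14.6 = 32.2 s

32.2 s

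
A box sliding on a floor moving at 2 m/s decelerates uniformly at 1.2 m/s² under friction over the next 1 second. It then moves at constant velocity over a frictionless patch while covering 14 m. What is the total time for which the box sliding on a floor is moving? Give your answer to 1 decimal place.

Phase 1 (decelerating): v₀ = 2.00 m/s, a = -1.2 m/s².
v = v₀ + at = 2.00 + (-1.2)(1) = 0.800 m/s
Δx = v₀t + ½at² = 2.00·1 + 0.5·-1.2·1² = 1.40 m

Phase 2 (constant speed): v₀ = 0.800 m/s, a = 0 m/s².
Constant speed: t = d/v = 14/0.800 = 17.5 s
Total time = 1.00 + 17.5 = 18.5 s

18.5 s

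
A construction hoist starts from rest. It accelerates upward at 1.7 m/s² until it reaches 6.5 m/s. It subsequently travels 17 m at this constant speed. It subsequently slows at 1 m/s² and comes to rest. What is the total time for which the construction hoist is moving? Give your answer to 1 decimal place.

12.9 s

Phase 1 (accelerating): v₀ = 0 m/s, a = 1.7 m/s².
v = v₀ + at → t = (6.5 − 0) / 1.7 = 3.82 s
v² = v₀² + 2aΔx → Δx = (6.5² − 0²)/(2·1.7) = 12.4 m

Phase 2 (constant speed): v₀ = 6.50 m/s, a = 0 m/s².
Constant speed: t = d/v = 17/6.50 = 2.62 s

Phase 3 (decelerating): v₀ = 6.50 m/s, a = -1 m/s².
v = v₀ + at → t = (0 − 6.50) / -1 = 6.50 s
v² = v₀² + 2aΔx → Δx = (0² − 6.50²)/(2·-1) = 21.1 m
Total time = 3.82 + 2.62 + 6.50 = 12.9 s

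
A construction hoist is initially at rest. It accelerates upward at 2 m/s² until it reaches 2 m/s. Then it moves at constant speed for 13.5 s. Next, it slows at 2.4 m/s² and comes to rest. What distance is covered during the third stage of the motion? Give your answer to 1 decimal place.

Phase 1 (accelerating): v₀ = 0 m/s, a = 2 m/s².
v = v₀ + at → t = (2 − 0) / 2 = 1.00 s
v² = v₀² + 2aΔx → Δx = (2² − 0²)/(2·2) = 1.00 m

Phase 2 (constant speed): v₀ = 2.00 m/s, a = 0 m/s².
v = v₀ + at = 2.00 + (0)(13.5) = 2.00 m/s
Δx = v₀t + ½at² = 2.00·13.5 + 0.5·0·13.5² = 27.0 m

Phase 3 (decelerating): v₀ = 2.00 m/s, a = -2.4 m/s².
v = v₀ + at → t = (0 − 2.00) / -2.4 = 0.833 s
v² = v₀² + 2aΔx → Δx = (0² − 2.00²)/(2·-2.4) = 0.833 m
Distance in phase 3 = 0.833 m

0.8 m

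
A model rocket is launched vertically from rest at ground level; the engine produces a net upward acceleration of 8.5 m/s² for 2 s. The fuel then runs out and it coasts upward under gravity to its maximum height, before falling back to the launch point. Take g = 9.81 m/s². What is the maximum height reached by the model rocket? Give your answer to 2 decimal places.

Phase 1 (powered ascent): v₀ = 0 m/s, a = 8.5 m/s².
v = v₀ + at = 0 + (8.5)(2) = 17.0 m/s
Δx = v₀t + ½at² = 0·2 + 0.5·8.5·2² = 17.0 m

Phase 2 (coasting upward): v₀ = 17.0 m/s, a = -9.81 m/s².
v = v₀ + at → t = (0 − 17.0) / -9.81 = 1.73 s
v² = v₀² + 2aΔx → Δx = (0² − 17.0²)/(2·-9.81) = 14.7 m
Maximum height = 17.0 + 14.7 = 31.7 m

31.73 m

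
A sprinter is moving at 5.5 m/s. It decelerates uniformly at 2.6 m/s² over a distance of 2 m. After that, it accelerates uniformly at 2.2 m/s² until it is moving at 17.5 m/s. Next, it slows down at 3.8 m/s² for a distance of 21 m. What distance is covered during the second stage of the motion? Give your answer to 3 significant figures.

65.1 m

Phase 1 (decelerating): v₀ = 5.50 m/s, a = -2.6 m/s².
v² = v₀² + 2aΔx = 5.50² + 2·-2.6·2 = 19.9 → v = 4.46 m/s
t = (v − v₀)/a = (4.46 − 5.50)/-2.6 = 0.402 s

Phase 2 (accelerating): v₀ = 4.46 m/s, a = 2.2 m/s².
v = v₀ + at → t = (17.5 − 4.46) / 2.2 = 5.93 s
v² = v₀² + 2aΔx → Δx = (17.5² − 4.46²)/(2·2.2) = 65.1 m
Distance in phase 2 = 65.1 m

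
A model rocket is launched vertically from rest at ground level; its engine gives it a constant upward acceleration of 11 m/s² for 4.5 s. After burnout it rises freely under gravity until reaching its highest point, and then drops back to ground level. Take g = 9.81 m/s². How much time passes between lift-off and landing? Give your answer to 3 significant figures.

16.5 s

Phase 1 (powered ascent): v₀ = 0 m/s, a = 11 m/s².
v = v₀ + at = 0 + (11)(4.5) = 49.5 m/s
Δx = v₀t + ½at² = 0·4.5 + 0.5·11·4.5² = 111 m

Phase 2 (coasting upward): v₀ = 49.5 m/s, a = -9.81 m/s².
v = v₀ + at → t = (0 − 49.5) / -9.81 = 5.05 s
v² = v₀² + 2aΔx → Δx = (0² − 49.5²)/(2·-9.81) = 125 m

Phase 3 (free fall): v₀ = 0 m/s, a = -9.81 m/s².
Falls 236 m from rest: t = √(2·236/9.81) = 6.94 s; v = g·t = 68.1 m/s.
Total time = 4.50 + 5.05 + 6.94 = 16.5 s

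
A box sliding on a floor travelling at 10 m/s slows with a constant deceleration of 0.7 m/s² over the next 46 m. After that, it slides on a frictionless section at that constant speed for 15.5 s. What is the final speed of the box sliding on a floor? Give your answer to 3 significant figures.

Phase 1 (decelerating): v₀ = 10.0 m/s, a = -0.7 m/s².
v² = v₀² + 2aΔx = 10.0² + 2·-0.7·46 = 35.6 → v = 5.97 m/s
t = (v − v₀)/a = (5.97 − 10.0)/-0.7 = 5.76 s

Phase 2 (constant speed): v₀ = 5.97 m/s, a = 0 m/s².
v = v₀ + at = 5.97 + (0)(15.5) = 5.97 m/s
Δx = v₀t + ½at² = 5.97·15.5 + 0.5·0·15.5² = 92.5 m
Final speed = 5.97 m/s

5.97 m/s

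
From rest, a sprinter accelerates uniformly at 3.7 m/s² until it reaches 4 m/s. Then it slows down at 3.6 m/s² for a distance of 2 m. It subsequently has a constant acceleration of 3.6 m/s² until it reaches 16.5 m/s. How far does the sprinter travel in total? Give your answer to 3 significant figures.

Phase 1 (accelerating): v₀ = 0 m/s, a = 3.7 m/s².
v = v₀ + at → t = (4 − 0) / 3.7 = 1.08 s
v² = v₀² + 2aΔx → Δx = (4² − 0²)/(2·3.7) = 2.16 m

Phase 2 (decelerating): v₀ = 4.00 m/s, a = -3.6 m/s².
v² = v₀² + 2aΔx = 4.00² + 2·-3.6·2 = 1.60 → v = 1.26 m/s
t = (v − v₀)/a = (1.26 − 4.00)/-3.6 = 0.760 s

Phase 3 (accelerating): v₀ = 1.26 m/s, a = 3.6 m/s².
v = v₀ + at → t = (16.5 − 1.26) / 3.6 = 4.23 s
v² = v₀² + 2aΔx → Δx = (16.5² − 1.26²)/(2·3.6) = 37.6 m
Total distance = 2.16 + 2.00 + 37.6 = 41.8 m

41.8 m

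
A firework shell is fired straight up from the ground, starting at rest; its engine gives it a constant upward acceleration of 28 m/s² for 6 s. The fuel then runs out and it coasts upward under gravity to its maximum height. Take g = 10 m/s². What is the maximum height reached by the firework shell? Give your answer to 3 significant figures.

Phase 1 (powered ascent): v₀ = 0 m/s, a = 28 m/s².
v = v₀ + at = 0 + (28)(6) = 168 m/s
Δx = v₀t + ½at² = 0·6 + 0.5·28·6² = 504 m

Phase 2 (coasting upward): v₀ = 168 m/s, a = -10 m/s².
v = v₀ + at → t = (0 − 168) / -10 = 16.8 s
v² = v₀² + 2aΔx → Δx = (0² − 168²)/(2·-10) = 1410 m
Maximum height = 504 + 1410 = 1920 m

1920 m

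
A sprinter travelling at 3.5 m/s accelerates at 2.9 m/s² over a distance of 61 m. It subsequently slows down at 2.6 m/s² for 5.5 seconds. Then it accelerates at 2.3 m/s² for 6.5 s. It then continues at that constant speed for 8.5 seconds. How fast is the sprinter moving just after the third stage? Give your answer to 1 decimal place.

19.8 m/s

Phase 1 (accelerating): v₀ = 3.50 m/s, a = 2.9 m/s².
v² = v₀² + 2aΔx = 3.50² + 2·2.9·61 = 366 → v = 19.1 m/s
t = (v − v₀)/a = (19.1 − 3.50)/2.9 = 5.39 s

Phase 2 (decelerating): v₀ = 19.1 m/s, a = -2.6 m/s².
v = v₀ + at = 19.1 + (-2.6)(5.5) = 4.83 m/s
Δx = v₀t + ½at² = 19.1·5.5 + 0.5·-2.6·5.5² = 65.9 m

Phase 3 (accelerating): v₀ = 4.83 m/s, a = 2.3 m/s².
v = v₀ + at = 4.83 + (2.3)(6.5) = 19.8 m/s
Δx = v₀t + ½at² = 4.83·6.5 + 0.5·2.3·6.5² = 80.0 m
Speed at end of phase 3 = 19.8 m/s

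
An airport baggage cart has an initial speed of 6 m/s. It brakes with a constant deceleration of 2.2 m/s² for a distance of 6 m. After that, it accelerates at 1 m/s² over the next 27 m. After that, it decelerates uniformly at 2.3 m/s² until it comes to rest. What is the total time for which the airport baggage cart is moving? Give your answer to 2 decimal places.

9.66 s

Phase 1 (decelerating): v₀ = 6.00 m/s, a = -2.2 m/s².
v² = v₀² + 2aΔx = 6.00² + 2·-2.2·6 = 9.60 → v = 3.10 m/s
t = (v − v₀)/a = (3.10 − 6.00)/-2.2 = 1.32 s

Phase 2 (accelerating): v₀ = 3.10 m/s, a = 1 m/s².
v² = v₀² + 2aΔx = 3.10² + 2·1·27 = 63.6 → v = 7.97 m/s
t = (v − v₀)/a = (7.97 − 3.10)/1 = 4.88 s

Phase 3 (decelerating): v₀ = 7.97 m/s, a = -2.3 m/s².
v = v₀ + at → t = (0 − 7.97) / -2.3 = 3.47 s
v² = v₀² + 2aΔx → Δx = (0² − 7.97²)/(2·-2.3) = 13.8 m
Total time = 1.32 + 4.88 + 3.47 = 9.66 s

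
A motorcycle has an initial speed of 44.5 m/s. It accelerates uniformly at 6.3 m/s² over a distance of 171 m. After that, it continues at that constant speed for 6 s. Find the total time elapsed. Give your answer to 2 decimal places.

9.14 s

Phase 1 (accelerating): v₀ = 44.5 m/s, a = 6.3 m/s².
v² = v₀² + 2aΔx = 44.5² + 2·6.3·171 = 4130 → v = 64.3 m/s
t = (v − v₀)/a = (64.3 − 44.5)/6.3 = 3.14 s

Phase 2 (constant speed): v₀ = 64.3 m/s, a = 0 m/s².
v = v₀ + at = 64.3 + (0)(6) = 64.3 m/s
Δx = v₀t + ½at² = 64.3·6 + 0.5·0·6² = 386 m
Total time = 3.14 + 6.00 = 9.14 s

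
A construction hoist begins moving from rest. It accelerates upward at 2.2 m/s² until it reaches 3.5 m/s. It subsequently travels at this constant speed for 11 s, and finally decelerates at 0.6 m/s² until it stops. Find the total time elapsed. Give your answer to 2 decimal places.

Phase 1 (accelerating): v₀ = 0 m/s, a = 2.2 m/s².
v = v₀ + at → t = (3.5 − 0) / 2.2 = 1.59 s
v² = v₀² + 2aΔx → Δx = (3.5² − 0²)/(2·2.2) = 2.78 m

Phase 2 (constant speed): v₀ = 3.50 m/s, a = 0 m/s².
v = v₀ + at = 3.50 + (0)(11) = 3.50 m/s
Δx = v₀t + ½at² = 3.50·11 + 0.5·0·11² = 38.5 m

Phase 3 (decelerating): v₀ = 3.50 m/s, a = -0.6 m/s².
v = v₀ + at → t = (0 − 3.50) / -0.6 = 5.83 s
v² = v₀² + 2aΔx → Δx = (0² − 3.50²)/(2·-0.6) = 10.2 m
Total time = 1.59 + 11.0 + 5.83 = 18.4 s

18.42 s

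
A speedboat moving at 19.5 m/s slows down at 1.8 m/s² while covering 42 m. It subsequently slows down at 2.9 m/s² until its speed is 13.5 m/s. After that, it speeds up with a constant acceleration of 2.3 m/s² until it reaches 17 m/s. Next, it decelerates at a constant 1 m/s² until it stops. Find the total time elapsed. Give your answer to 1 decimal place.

Phase 1 (decelerating): v₀ = 19.5 m/s, a = -1.8 m/s².
v² = v₀² + 2aΔx = 19.5² + 2·-1.8·42 = 229 → v = 15.1 m/s
t = (v − v₀)/a = (15.1 − 19.5)/-1.8 = 2.43 s

Phase 2 (decelerating): v₀ = 15.1 m/s, a = -2.9 m/s².
v = v₀ + at → t = (13.5 − 15.1) / -2.9 = 0.564 s
v² = v₀² + 2aΔx → Δx = (13.5² − 15.1²)/(2·-2.9) = 8.07 m

Phase 3 (accelerating): v₀ = 13.5 m/s, a = 2.3 m/s².
v = v₀ + at → t = (17 − 13.5) / 2.3 = 1.52 s
v² = v₀² + 2aΔx → Δx = (17² − 13.5²)/(2·2.3) = 23.2 m

Phase 4 (decelerating): v₀ = 17.0 m/s, a = -1 m/s².
v = v₀ + at → t = (0 − 17.0) / -1 = 17.0 s
v² = v₀² + 2aΔx → Δx = (0² − 17.0²)/(2·-1) = 144 m
Total time = 2.43 + 0.564 + 1.52 + 17.0 = 21.5 s

21.5 s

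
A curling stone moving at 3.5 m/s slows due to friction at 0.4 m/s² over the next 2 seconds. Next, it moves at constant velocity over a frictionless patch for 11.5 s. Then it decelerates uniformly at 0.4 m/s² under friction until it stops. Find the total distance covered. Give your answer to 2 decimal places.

46.36 m

Phase 1 (decelerating): v₀ = 3.50 m/s, a = -0.4 m/s².
v = v₀ + at = 3.50 + (-0.4)(2) = 2.70 m/s
Δx = v₀t + ½at² = 3.50·2 + 0.5·-0.4·2² = 6.20 m

Phase 2 (constant speed): v₀ = 2.70 m/s, a = 0 m/s².
v = v₀ + at = 2.70 + (0)(11.5) = 2.70 m/s
Δx = v₀t + ½at² = 2.70·11.5 + 0.5·0·11.5² = 31.1 m

Phase 3 (decelerating): v₀ = 2.70 m/s, a = -0.4 m/s².
v = v₀ + at → t = (0 − 2.70) / -0.4 = 6.75 s
v² = v₀² + 2aΔx → Δx = (0² − 2.70²)/(2·-0.4) = 9.11 m
Total distance = 6.20 + 31.1 + 9.11 = 46.4 m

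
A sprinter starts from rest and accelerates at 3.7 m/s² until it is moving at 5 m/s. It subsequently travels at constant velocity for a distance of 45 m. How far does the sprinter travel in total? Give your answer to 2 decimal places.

48.38 m

Phase 1 (accelerating): v₀ = 0 m/s, a = 3.7 m/s².
v = v₀ + at → t = (5 − 0) / 3.7 = 1.35 s
v² = v₀² + 2aΔx → Δx = (5² − 0²)/(2·3.7) = 3.38 m

Phase 2 (constant speed): v₀ = 5.00 m/s, a = 0 m/s².
Constant speed: t = d/v = 45/5.00 = 9.00 s
Total distance = 3.38 + 45.0 = 48.4 m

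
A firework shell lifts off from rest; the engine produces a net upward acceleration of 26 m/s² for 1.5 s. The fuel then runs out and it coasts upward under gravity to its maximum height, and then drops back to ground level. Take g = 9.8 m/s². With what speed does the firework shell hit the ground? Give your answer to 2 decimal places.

Phase 1 (powered ascent): v₀ = 0 m/s, a = 26 m/s².
v = v₀ + at = 0 + (26)(1.5) = 39.0 m/s
Δx = v₀t + ½at² = 0·1.5 + 0.5·26·1.5² = 29.2 m

Phase 2 (coasting upward): v₀ = 39.0 m/s, a = -9.8 m/s².
v = v₀ + at → t = (0 − 39.0) / -9.8 = 3.98 s
v² = v₀² + 2aΔx → Δx = (0² − 39.0²)/(2·-9.8) = 77.6 m

Phase 3 (free fall): v₀ = 0 m/s, a = -9.8 m/s².
Falls 107 m from rest: t = √(2·107/9.8) = 4.67 s; v = g·t = 45.8 m/s.
Impact speed = 45.8 m/s

45.76 m/s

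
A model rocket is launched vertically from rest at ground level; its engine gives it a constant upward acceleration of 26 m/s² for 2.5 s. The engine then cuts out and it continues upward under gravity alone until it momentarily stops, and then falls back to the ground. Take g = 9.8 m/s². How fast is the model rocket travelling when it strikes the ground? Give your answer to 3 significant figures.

76.3 m/s

Phase 1 (powered ascent): v₀ = 0 m/s, a = 26 m/s².
v = v₀ + at = 0 + (26)(2.5) = 65.0 m/s
Δx = v₀t + ½at² = 0·2.5 + 0.5·26·2.5² = 81.2 m

Phase 2 (coasting upward): v₀ = 65.0 m/s, a = -9.8 m/s².
v = v₀ + at → t = (0 − 65.0) / -9.8 = 6.63 s
v² = v₀² + 2aΔx → Δx = (0² − 65.0²)/(2·-9.8) = 216 m

Phase 3 (free fall): v₀ = 0 m/s, a = -9.8 m/s².
Falls 297 m from rest: t = √(2·297/9.8) = 7.78 s; v = g·t = 76.3 m/s.
Impact speed = 76.3 m/s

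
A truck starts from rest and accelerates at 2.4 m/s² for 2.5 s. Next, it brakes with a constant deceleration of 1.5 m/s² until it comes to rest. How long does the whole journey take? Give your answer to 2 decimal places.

Phase 1 (accelerating): v₀ = 0 m/s, a = 2.4 m/s².
v = v₀ + at = 0 + (2.4)(2.5) = 6.00 m/s
Δx = v₀t + ½at² = 0·2.5 + 0.5·2.4·2.5² = 7.50 m

Phase 2 (decelerating): v₀ = 6.00 m/s, a = -1.5 m/s².
v = v₀ + at → t = (0 − 6.00) / -1.5 = 4.00 s
v² = v₀² + 2aΔx → Δx = (0² − 6.00²)/(2·-1.5) = 12.0 m
Total time = 2.50 + 4.00 = 6.50 s

6.50 s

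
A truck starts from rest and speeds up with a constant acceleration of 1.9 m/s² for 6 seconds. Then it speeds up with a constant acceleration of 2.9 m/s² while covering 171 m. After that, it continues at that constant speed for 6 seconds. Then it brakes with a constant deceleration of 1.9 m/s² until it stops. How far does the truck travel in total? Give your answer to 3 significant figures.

701 m

Phase 1 (accelerating): v₀ = 0 m/s, a = 1.9 m/s².
v = v₀ + at = 0 + (1.9)(6) = 11.4 m/s
Δx = v₀t + ½at² = 0·6 + 0.5·1.9·6² = 34.2 m

Phase 2 (accelerating): v₀ = 11.4 m/s, a = 2.9 m/s².
v² = v₀² + 2aΔx = 11.4² + 2·2.9·171 = 1120 → v = 33.5 m/s
t = (v − v₀)/a = (33.5 − 11.4)/2.9 = 7.62 s

Phase 3 (constant speed): v₀ = 33.5 m/s, a = 0 m/s².
v = v₀ + at = 33.5 + (0)(6) = 33.5 m/s
Δx = v₀t + ½at² = 33.5·6 + 0.5·0·6² = 201 m

Phase 4 (decelerating): v₀ = 33.5 m/s, a = -1.9 m/s².
v = v₀ + at → t = (0 − 33.5) / -1.9 = 17.6 s
v² = v₀² + 2aΔx → Δx = (0² − 33.5²)/(2·-1.9) = 295 m
Total distance = 34.2 + 171 + 201 + 295 = 701 m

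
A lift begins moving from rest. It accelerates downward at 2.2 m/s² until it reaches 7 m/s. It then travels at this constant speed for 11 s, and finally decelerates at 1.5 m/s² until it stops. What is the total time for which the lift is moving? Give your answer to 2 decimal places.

Phase 1 (accelerating): v₀ = 0 m/s, a = 2.2 m/s².
v = v₀ + at → t = (7 − 0) / 2.2 = 3.18 s
v² = v₀² + 2aΔx → Δx = (7² − 0²)/(2·2.2) = 11.1 m

Phase 2 (constant speed): v₀ = 7.00 m/s, a = 0 m/s².
v = v₀ + at = 7.00 + (0)(11) = 7.00 m/s
Δx = v₀t + ½at² = 7.00·11 + 0.5·0·11² = 77.0 m

Phase 3 (decelerating): v₀ = 7.00 m/s, a = -1.5 m/s².
v = v₀ + at → t = (0 − 7.00) / -1.5 = 4.67 s
v² = v₀² + 2aΔx → Δx = (0² − 7.00²)/(2·-1.5) = 16.3 m
Total time = 3.18 + 11.0 + 4.67 = 18.8 s

18.85 s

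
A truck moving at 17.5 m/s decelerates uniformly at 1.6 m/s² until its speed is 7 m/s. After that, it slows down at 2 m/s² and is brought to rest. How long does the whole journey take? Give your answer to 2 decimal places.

Phase 1 (decelerating): v₀ = 17.5 m/s, a = -1.6 m/s².
v = v₀ + at → t = (7 − 17.5) / -1.6 = 6.56 s
v² = v₀² + 2aΔx → Δx = (7² − 17.5²)/(2·-1.6) = 80.4 m

Phase 2 (decelerating): v₀ = 7.00 m/s, a = -2 m/s².
v = v₀ + at → t = (0 − 7.00) / -2 = 3.50 s
v² = v₀² + 2aΔx → Δx = (0² − 7.00²)/(2·-2) = 12.2 m
Total time = 6.56 + 3.50 = 10.1 s

10.06 s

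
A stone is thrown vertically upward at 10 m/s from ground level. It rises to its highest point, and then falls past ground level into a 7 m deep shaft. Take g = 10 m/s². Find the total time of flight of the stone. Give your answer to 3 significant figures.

Phase 1 (rising): v₀ = 10.0 m/s, a = -10 m/s².
v = v₀ + at → t = (0 − 10.0) / -10 = 1.00 s
v² = v₀² + 2aΔx → Δx = (0² − 10.0²)/(2·-10) = 5.00 m

Phase 2 (falling): v₀ = 0 m/s, a = -10 m/s².
Falls 12.0 m from rest: t = √(2·12.0/10) = 1.55 s; v = g·t = 15.5 m/s.
Total time = 1.00 + 1.55 = 2.55 s

2.55 s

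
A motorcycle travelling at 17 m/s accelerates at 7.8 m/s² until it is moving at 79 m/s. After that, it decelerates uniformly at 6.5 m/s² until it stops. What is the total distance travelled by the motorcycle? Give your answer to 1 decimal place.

Phase 1 (accelerating): v₀ = 17.0 m/s, a = 7.8 m/s².
v = v₀ + at → t = (79 − 17.0) / 7.8 = 7.95 s
v² = v₀² + 2aΔx → Δx = (79² − 17.0²)/(2·7.8) = 382 m

Phase 2 (decelerating): v₀ = 79.0 m/s, a = -6.5 m/s².
v = v₀ + at → t = (0 − 79.0) / -6.5 = 12.2 s
v² = v₀² + 2aΔx → Δx = (0² − 79.0²)/(2·-6.5) = 480 m
Total distance = 382 + 480 = 862 m

861.6 m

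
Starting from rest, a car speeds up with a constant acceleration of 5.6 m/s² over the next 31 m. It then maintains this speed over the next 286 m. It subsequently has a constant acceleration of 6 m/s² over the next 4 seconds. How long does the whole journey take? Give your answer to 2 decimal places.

22.68 s

Phase 1 (accelerating): v₀ = 0 m/s, a = 5.6 m/s².
v² = v₀² + 2aΔx = 0² + 2·5.6·31 = 347 → v = 18.6 m/s
t = (v − v₀)/a = (18.6 − 0)/5.6 = 3.33 s

Phase 2 (constant speed): v₀ = 18.6 m/s, a = 0 m/s².
Constant speed: t = d/v = 286/18.6 = 15.3 s

Phase 3 (accelerating): v₀ = 18.6 m/s, a = 6 m/s².
v = v₀ + at = 18.6 + (6)(4) = 42.6 m/s
Δx = v₀t + ½at² = 18.6·4 + 0.5·6·4² = 123 m
Total time = 3.33 + 15.3 + 4.00 = 22.7 s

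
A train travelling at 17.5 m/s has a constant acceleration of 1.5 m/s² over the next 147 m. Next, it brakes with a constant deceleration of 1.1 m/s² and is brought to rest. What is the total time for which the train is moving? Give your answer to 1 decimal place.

31.4 s

Phase 1 (accelerating): v₀ = 17.5 m/s, a = 1.5 m/s².
v² = v₀² + 2aΔx = 17.5² + 2·1.5·147 = 747 → v = 27.3 m/s
t = (v − v₀)/a = (27.3 − 17.5)/1.5 = 6.56 s

Phase 2 (decelerating): v₀ = 27.3 m/s, a = -1.1 m/s².
v = v₀ + at → t = (0 − 27.3) / -1.1 = 24.9 s
v² = v₀² + 2aΔx → Δx = (0² − 27.3²)/(2·-1.1) = 340 m
Total time = 6.56 + 24.9 = 31.4 s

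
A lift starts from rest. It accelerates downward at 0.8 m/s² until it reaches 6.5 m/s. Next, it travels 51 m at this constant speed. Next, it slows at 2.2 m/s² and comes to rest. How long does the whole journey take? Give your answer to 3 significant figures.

Phase 1 (accelerating): v₀ = 0 m/s, a = 0.8 m/s².
v = v₀ + at → t = (6.5 − 0) / 0.8 = 8.12 s
v² = v₀² + 2aΔx → Δx = (6.5² − 0²)/(2·0.8) = 26.4 m

Phase 2 (constant speed): v₀ = 6.50 m/s, a = 0 m/s².
Constant speed: t = d/v = 51/6.50 = 7.85 s

Phase 3 (decelerating): v₀ = 6.50 m/s, a = -2.2 m/s².
v = v₀ + at → t = (0 − 6.50) / -2.2 = 2.95 s
v² = v₀² + 2aΔx → Δx = (0² − 6.50²)/(2·-2.2) = 9.60 m
Total time = 8.12 + 7.85 + 2.95 = 18.9 s

18.9 s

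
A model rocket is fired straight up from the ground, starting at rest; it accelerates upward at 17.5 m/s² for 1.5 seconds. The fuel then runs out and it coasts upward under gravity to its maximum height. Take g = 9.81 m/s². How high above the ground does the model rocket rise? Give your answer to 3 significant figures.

Phase 1 (powered ascent): v₀ = 0 m/s, a = 17.5 m/s².
v = v₀ + at = 0 + (17.5)(1.5) = 26.2 m/s
Δx = v₀t + ½at² = 0·1.5 + 0.5·17.5·1.5² = 19.7 m

Phase 2 (coasting upward): v₀ = 26.2 m/s, a = -9.81 m/s².
v = v₀ + at → t = (0 − 26.2) / -9.81 = 2.68 s
v² = v₀² + 2aΔx → Δx = (0² − 26.2²)/(2·-9.81) = 35.1 m
Maximum height = 19.7 + 35.1 = 54.8 m

54.8 m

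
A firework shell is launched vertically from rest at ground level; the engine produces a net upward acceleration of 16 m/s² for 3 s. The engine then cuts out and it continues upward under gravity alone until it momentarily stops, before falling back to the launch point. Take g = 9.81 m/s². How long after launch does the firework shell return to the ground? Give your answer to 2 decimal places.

14.11 s

Phase 1 (powered ascent): v₀ = 0 m/s, a = 16 m/s².
v = v₀ + at = 0 + (16)(3) = 48.0 m/s
Δx = v₀t + ½at² = 0·3 + 0.5·16·3² = 72.0 m

Phase 2 (coasting upward): v₀ = 48.0 m/s, a = -9.81 m/s².
v = v₀ + at → t = (0 − 48.0) / -9.81 = 4.89 s
v² = v₀² + 2aΔx → Δx = (0² − 48.0²)/(2·-9.81) = 117 m

Phase 3 (free fall): v₀ = 0 m/s, a = -9.81 m/s².
Falls 189 m from rest: t = √(2·189/9.81) = 6.21 s; v = g·t = 61.0 m/s.
Total time = 3.00 + 4.89 + 6.21 = 14.1 s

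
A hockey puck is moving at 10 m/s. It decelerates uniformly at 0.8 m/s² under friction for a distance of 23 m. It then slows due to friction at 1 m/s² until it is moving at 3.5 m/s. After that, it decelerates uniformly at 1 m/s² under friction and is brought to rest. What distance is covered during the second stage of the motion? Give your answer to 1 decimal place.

Phase 1 (decelerating): v₀ = 10.0 m/s, a = -0.8 m/s².
v² = v₀² + 2aΔx = 10.0² + 2·-0.8·23 = 63.2 → v = 7.95 m/s
t = (v − v₀)/a = (7.95 − 10.0)/-0.8 = 2.56 s

Phase 2 (decelerating): v₀ = 7.95 m/s, a = -1 m/s².
v = v₀ + at → t = (3.5 − 7.95) / -1 = 4.45 s
v² = v₀² + 2aΔx → Δx = (3.5² − 7.95²)/(2·-1) = 25.5 m
Distance in phase 2 = 25.5 m

25.5 m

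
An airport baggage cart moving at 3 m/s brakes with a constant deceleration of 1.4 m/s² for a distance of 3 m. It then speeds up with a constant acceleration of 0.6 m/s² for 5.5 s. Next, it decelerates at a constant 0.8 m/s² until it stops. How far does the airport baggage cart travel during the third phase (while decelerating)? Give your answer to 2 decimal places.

10.38 m

Phase 1 (decelerating): v₀ = 3.00 m/s, a = -1.4 m/s².
v² = v₀² + 2aΔx = 3.00² + 2·-1.4·3 = 0.600 → v = 0.775 m/s
t = (v − v₀)/a = (0.775 − 3.00)/-1.4 = 1.59 s

Phase 2 (accelerating): v₀ = 0.775 m/s, a = 0.6 m/s².
v = v₀ + at = 0.775 + (0.6)(5.5) = 4.07 m/s
Δx = v₀t + ½at² = 0.775·5.5 + 0.5·0.6·5.5² = 13.3 m

Phase 3 (decelerating): v₀ = 4.07 m/s, a = -0.8 m/s².
v = v₀ + at → t = (0 − 4.07) / -0.8 = 5.09 s
v² = v₀² + 2aΔx → Δx = (0² − 4.07²)/(2·-0.8) = 10.4 m
Distance in phase 3 = 10.4 m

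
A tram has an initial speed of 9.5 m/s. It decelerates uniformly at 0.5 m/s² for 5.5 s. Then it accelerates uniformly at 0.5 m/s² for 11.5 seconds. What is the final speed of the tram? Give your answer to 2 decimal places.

12.50 m/s

Phase 1 (decelerating): v₀ = 9.50 m/s, a = -0.5 m/s².
v = v₀ + at = 9.50 + (-0.5)(5.5) = 6.75 m/s
Δx = v₀t + ½at² = 9.50·5.5 + 0.5·-0.5·5.5² = 44.7 m

Phase 2 (accelerating): v₀ = 6.75 m/s, a = 0.5 m/s².
v = v₀ + at = 6.75 + (0.5)(11.5) = 12.5 m/s
Δx = v₀t + ½at² = 6.75·11.5 + 0.5·0.5·11.5² = 111 m
Final speed = 12.5 m/s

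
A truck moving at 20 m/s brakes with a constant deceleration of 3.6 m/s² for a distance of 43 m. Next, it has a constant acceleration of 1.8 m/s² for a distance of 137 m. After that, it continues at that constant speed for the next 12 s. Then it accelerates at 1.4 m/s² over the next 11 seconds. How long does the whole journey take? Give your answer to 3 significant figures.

Phase 1 (decelerating): v₀ = 20.0 m/s, a = -3.6 m/s².
v² = v₀² + 2aΔx = 20.0² + 2·-3.6·43 = 90.4 → v = 9.51 m/s
t = (v − v₀)/a = (9.51 − 20.0)/-3.6 = 2.91 s

Phase 2 (accelerating): v₀ = 9.51 m/s, a = 1.8 m/s².
v² = v₀² + 2aΔx = 9.51² + 2·1.8·137 = 584 → v = 24.2 m/s
t = (v − v₀)/a = (24.2 − 9.51)/1.8 = 8.14 s

Phase 3 (constant speed): v₀ = 24.2 m/s, a = 0 m/s².
v = v₀ + at = 24.2 + (0)(12) = 24.2 m/s
Δx = v₀t + ½at² = 24.2·12 + 0.5·0·12² = 290 m

Phase 4 (accelerating): v₀ = 24.2 m/s, a = 1.4 m/s².
v = v₀ + at = 24.2 + (1.4)(11) = 39.6 m/s
Δx = v₀t + ½at² = 24.2·11 + 0.5·1.4·11² = 350 m
Total time = 2.91 + 8.14 + 12.0 + 11.0 = 34.1 s

34.1 s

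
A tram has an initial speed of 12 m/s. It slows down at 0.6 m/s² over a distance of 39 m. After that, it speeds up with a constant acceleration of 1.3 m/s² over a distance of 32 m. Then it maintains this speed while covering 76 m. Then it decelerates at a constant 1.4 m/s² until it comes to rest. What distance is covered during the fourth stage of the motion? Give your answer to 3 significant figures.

64.4 m

Phase 1 (decelerating): v₀ = 12.0 m/s, a = -0.6 m/s².
v² = v₀² + 2aΔx = 12.0² + 2·-0.6·39 = 97.2 → v = 9.86 m/s
t = (v − v₀)/a = (9.86 − 12.0)/-0.6 = 3.57 s

Phase 2 (accelerating): v₀ = 9.86 m/s, a = 1.3 m/s².
v² = v₀² + 2aΔx = 9.86² + 2·1.3·32 = 180 → v = 13.4 m/s
t = (v − v₀)/a = (13.4 − 9.86)/1.3 = 2.75 s

Phase 3 (constant speed): v₀ = 13.4 m/s, a = 0 m/s².
Constant speed: t = d/v = 76/13.4 = 5.66 s

Phase 4 (decelerating): v₀ = 13.4 m/s, a = -1.4 m/s².
v = v₀ + at → t = (0 − 13.4) / -1.4 = 9.59 s
v² = v₀² + 2aΔx → Δx = (0² − 13.4²)/(2·-1.4) = 64.4 m
Distance in phase 4 = 64.4 m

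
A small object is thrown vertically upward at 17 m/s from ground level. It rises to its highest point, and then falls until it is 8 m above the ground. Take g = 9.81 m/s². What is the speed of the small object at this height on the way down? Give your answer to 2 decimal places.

11.49 m/s

Phase 1 (rising): v₀ = 17.0 m/s, a = -9.81 m/s².
v = v₀ + at → t = (0 − 17.0) / -9.81 = 1.73 s
v² = v₀² + 2aΔx → Δx = (0² − 17.0²)/(2·-9.81) = 14.7 m

Phase 2 (falling): v₀ = 0 m/s, a = -9.81 m/s².
Falls 6.73 m from rest: t = √(2·6.73/9.81) = 1.17 s; v = g·t = 11.5 m/s.
Final speed = 11.5 m/s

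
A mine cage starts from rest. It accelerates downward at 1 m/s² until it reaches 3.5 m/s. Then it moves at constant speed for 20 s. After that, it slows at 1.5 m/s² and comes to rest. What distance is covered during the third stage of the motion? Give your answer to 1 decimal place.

Phase 1 (accelerating): v₀ = 0 m/s, a = 1 m/s².
v = v₀ + at → t = (3.5 − 0) / 1 = 3.50 s
v² = v₀² + 2aΔx → Δx = (3.5² − 0²)/(2·1) = 6.12 m

Phase 2 (constant speed): v₀ = 3.50 m/s, a = 0 m/s².
v = v₀ + at = 3.50 + (0)(20) = 3.50 m/s
Δx = v₀t + ½at² = 3.50·20 + 0.5·0·20² = 70.0 m

Phase 3 (decelerating): v₀ = 3.50 m/s, a = -1.5 m/s².
v = v₀ + at → t = (0 − 3.50) / -1.5 = 2.33 s
v² = v₀² + 2aΔx → Δx = (0² − 3.50²)/(2·-1.5) = 4.08 m
Distance in phase 3 = 4.08 m

4.1 m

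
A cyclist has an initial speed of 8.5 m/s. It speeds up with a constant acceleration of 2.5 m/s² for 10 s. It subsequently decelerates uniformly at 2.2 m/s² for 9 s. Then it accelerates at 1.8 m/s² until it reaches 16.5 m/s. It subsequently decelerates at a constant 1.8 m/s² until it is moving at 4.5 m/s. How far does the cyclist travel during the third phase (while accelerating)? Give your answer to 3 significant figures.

Phase 1 (accelerating): v₀ = 8.50 m/s, a = 2.5 m/s².
v = v₀ + at = 8.50 + (2.5)(10) = 33.5 m/s
Δx = v₀t + ½at² = 8.50·10 + 0.5·2.5·10² = 210 m

Phase 2 (decelerating): v₀ = 33.5 m/s, a = -2.2 m/s².
v = v₀ + at = 33.5 + (-2.2)(9) = 13.7 m/s
Δx = v₀t + ½at² = 33.5·9 + 0.5·-2.2·9² = 212 m

Phase 3 (accelerating): v₀ = 13.7 m/s, a = 1.8 m/s².
v = v₀ + at → t = (16.5 − 13.7) / 1.8 = 1.56 s
v² = v₀² + 2aΔx → Δx = (16.5² − 13.7²)/(2·1.8) = 23.5 m
Distance in phase 3 = 23.5 m

23.5 m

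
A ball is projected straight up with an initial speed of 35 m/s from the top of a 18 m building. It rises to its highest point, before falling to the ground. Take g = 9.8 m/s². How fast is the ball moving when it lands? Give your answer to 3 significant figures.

39.7 m/s

Phase 1 (rising): v₀ = 35.0 m/s, a = -9.8 m/s².
v = v₀ + at → t = (0 − 35.0) / -9.8 = 3.57 s
v² = v₀² + 2aΔx → Δx = (0² − 35.0²)/(2·-9.8) = 62.5 m

Phase 2 (falling): v₀ = 0 m/s, a = -9.8 m/s².
Falls 80.5 m from rest: t = √(2·80.5/9.8) = 4.05 s; v = g·t = 39.7 m/s.
Final speed = 39.7 m/s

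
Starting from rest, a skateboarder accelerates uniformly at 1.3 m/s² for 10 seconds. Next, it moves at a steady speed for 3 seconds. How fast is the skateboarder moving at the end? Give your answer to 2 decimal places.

13.00 m/s

Phase 1 (accelerating): v₀ = 0 m/s, a = 1.3 m/s².
v = v₀ + at = 0 + (1.3)(10) = 13.0 m/s
Δx = v₀t + ½at² = 0·10 + 0.5·1.3·10² = 65.0 m

Phase 2 (constant speed): v₀ = 13.0 m/s, a = 0 m/s².
v = v₀ + at = 13.0 + (0)(3) = 13.0 m/s
Δx = v₀t + ½at² = 13.0·3 + 0.5·0·3² = 39.0 m
Final speed = 13.0 m/s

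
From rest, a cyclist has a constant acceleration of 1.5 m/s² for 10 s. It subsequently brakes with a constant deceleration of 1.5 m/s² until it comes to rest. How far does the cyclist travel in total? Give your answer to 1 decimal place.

150.0 m

Phase 1 (accelerating): v₀ = 0 m/s, a = 1.5 m/s².
v = v₀ + at = 0 + (1.5)(10) = 15.0 m/s
Δx = v₀t + ½at² = 0·10 + 0.5·1.5·10² = 75.0 m

Phase 2 (decelerating): v₀ = 15.0 m/s, a = -1.5 m/s².
v = v₀ + at → t = (0 − 15.0) / -1.5 = 10.0 s
v² = v₀² + 2aΔx → Δx = (0² − 15.0²)/(2·-1.5) = 75.0 m
Total distance = 75.0 + 75.0 = 150 m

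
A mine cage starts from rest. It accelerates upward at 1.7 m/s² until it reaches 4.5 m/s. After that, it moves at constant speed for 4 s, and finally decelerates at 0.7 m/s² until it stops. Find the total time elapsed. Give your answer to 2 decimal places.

Phase 1 (accelerating): v₀ = 0 m/s, a = 1.7 m/s².
v = v₀ + at → t = (4.5 − 0) / 1.7 = 2.65 s
v² = v₀² + 2aΔx → Δx = (4.5² − 0²)/(2·1.7) = 5.96 m

Phase 2 (constant speed): v₀ = 4.50 m/s, a = 0 m/s².
v = v₀ + at = 4.50 + (0)(4) = 4.50 m/s
Δx = v₀t + ½at² = 4.50·4 + 0.5·0·4² = 18.0 m

Phase 3 (decelerating): v₀ = 4.50 m/s, a = -0.7 m/s².
v = v₀ + at → t = (0 − 4.50) / -0.7 = 6.43 s
v² = v₀² + 2aΔx → Δx = (0² − 4.50²)/(2·-0.7) = 14.5 m
Total time = 2.65 + 4.00 + 6.43 = 13.1 s

13.08 s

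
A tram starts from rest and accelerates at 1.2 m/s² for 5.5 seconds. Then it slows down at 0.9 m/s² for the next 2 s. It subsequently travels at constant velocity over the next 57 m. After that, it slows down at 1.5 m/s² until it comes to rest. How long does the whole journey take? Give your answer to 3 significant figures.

Phase 1 (accelerating): v₀ = 0 m/s, a = 1.2 m/s².
v = v₀ + at = 0 + (1.2)(5.5) = 6.60 m/s
Δx = v₀t + ½at² = 0·5.5 + 0.5·1.2·5.5² = 18.1 m

Phase 2 (decelerating): v₀ = 6.60 m/s, a = -0.9 m/s².
v = v₀ + at = 6.60 + (-0.9)(2) = 4.80 m/s
Δx = v₀t + ½at² = 6.60·2 + 0.5·-0.9·2² = 11.4 m

Phase 3 (constant speed): v₀ = 4.80 m/s, a = 0 m/s².
Constant speed: t = d/v = 57/4.80 = 11.9 s

Phase 4 (decelerating): v₀ = 4.80 m/s, a = -1.5 m/s².
v = v₀ + at → t = (0 − 4.80) / -1.5 = 3.20 s
v² = v₀² + 2aΔx → Δx = (0² − 4.80²)/(2·-1.5) = 7.68 m
Total time = 5.50 + 2.00 + 11.9 + 3.20 = 22.6 s

22.6 s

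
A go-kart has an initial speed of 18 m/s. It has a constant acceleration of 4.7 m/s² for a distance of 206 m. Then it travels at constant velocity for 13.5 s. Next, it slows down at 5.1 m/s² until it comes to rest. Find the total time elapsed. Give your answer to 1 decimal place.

Phase 1 (accelerating): v₀ = 18.0 m/s, a = 4.7 m/s².
v² = v₀² + 2aΔx = 18.0² + 2·4.7·206 = 2260 → v = 47.5 m/s
t = (v − v₀)/a = (47.5 − 18.0)/4.7 = 6.29 s

Phase 2 (constant speed): v₀ = 47.5 m/s, a = 0 m/s².
v = v₀ + at = 47.5 + (0)(13.5) = 47.5 m/s
Δx = v₀t + ½at² = 47.5·13.5 + 0.5·0·13.5² = 642 m

Phase 3 (decelerating): v₀ = 47.5 m/s, a = -5.1 m/s².
v = v₀ + at → t = (0 − 47.5) / -5.1 = 9.32 s
v² = v₀² + 2aΔx → Δx = (0² − 47.5²)/(2·-5.1) = 222 m
Total time = 6.29 + 13.5 + 9.32 = 29.1 s

29.1 s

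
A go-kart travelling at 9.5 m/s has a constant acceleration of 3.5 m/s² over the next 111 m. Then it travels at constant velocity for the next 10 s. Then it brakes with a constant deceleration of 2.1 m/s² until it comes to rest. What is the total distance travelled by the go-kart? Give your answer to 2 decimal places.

Phase 1 (accelerating): v₀ = 9.50 m/s, a = 3.5 m/s².
v² = v₀² + 2aΔx = 9.50² + 2·3.5·111 = 867 → v = 29.4 m/s
t = (v − v₀)/a = (29.4 − 9.50)/3.5 = 5.70 s

Phase 2 (constant speed): v₀ = 29.4 m/s, a = 0 m/s².
v = v₀ + at = 29.4 + (0)(10) = 29.4 m/s
Δx = v₀t + ½at² = 29.4·10 + 0.5·0·10² = 294 m

Phase 3 (decelerating): v₀ = 29.4 m/s, a = -2.1 m/s².
v = v₀ + at → t = (0 − 29.4) / -2.1 = 14.0 s
v² = v₀² + 2aΔx → Δx = (0² − 29.4²)/(2·-2.1) = 206 m
Total distance = 111 + 294 + 206 = 612 m

611.98 m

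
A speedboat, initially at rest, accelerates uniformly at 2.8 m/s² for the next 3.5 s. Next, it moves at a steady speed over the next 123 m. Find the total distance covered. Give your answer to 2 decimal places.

Phase 1 (accelerating): v₀ = 0 m/s, a = 2.8 m/s².
v = v₀ + at = 0 + (2.8)(3.5) = 9.80 m/s
Δx = v₀t + ½at² = 0·3.5 + 0.5·2.8·3.5² = 17.1 m

Phase 2 (constant speed): v₀ = 9.80 m/s, a = 0 m/s².
Constant speed: t = d/v = 123/9.80 = 12.6 s
Total distance = 17.1 + 123 = 140 m

140.15 m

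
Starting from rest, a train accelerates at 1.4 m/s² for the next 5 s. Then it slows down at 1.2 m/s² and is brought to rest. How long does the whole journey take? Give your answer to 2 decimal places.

10.83 s

Phase 1 (accelerating): v₀ = 0 m/s, a = 1.4 m/s².
v = v₀ + at = 0 + (1.4)(5) = 7.00 m/s
Δx = v₀t + ½at² = 0·5 + 0.5·1.4·5² = 17.5 m

Phase 2 (decelerating): v₀ = 7.00 m/s, a = -1.2 m/s².
v = v₀ + at → t = (0 − 7.00) / -1.2 = 5.83 s
v² = v₀² + 2aΔx → Δx = (0² − 7.00²)/(2·-1.2) = 20.4 m
Total time = 5.00 + 5.83 = 10.8 s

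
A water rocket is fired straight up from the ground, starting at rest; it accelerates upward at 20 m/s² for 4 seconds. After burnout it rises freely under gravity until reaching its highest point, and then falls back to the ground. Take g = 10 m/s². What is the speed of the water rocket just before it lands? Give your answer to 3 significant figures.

Phase 1 (powered ascent): v₀ = 0 m/s, a = 20 m/s².
v = v₀ + at = 0 + (20)(4) = 80.0 m/s
Δx = v₀t + ½at² = 0·4 + 0.5·20·4² = 160 m

Phase 2 (coasting upward): v₀ = 80.0 m/s, a = -10 m/s².
v = v₀ + at → t = (0 − 80.0) / -10 = 8.00 s
v² = v₀² + 2aΔx → Δx = (0² − 80.0²)/(2·-10) = 320 m

Phase 3 (free fall): v₀ = 0 m/s, a = -10 m/s².
Falls 480 m from rest: t = √(2·480/10) = 9.80 s; v = g·t = 98.0 m/s.
Impact speed = 98.0 m/s

98.0 m/s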